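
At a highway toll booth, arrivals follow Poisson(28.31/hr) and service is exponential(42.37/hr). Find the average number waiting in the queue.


ρ = 28.31/42.37 = 0.6682
Lq = ρ²/(1−ρ) = 0.4464/0.3318 = 1.3454

Final: 1.3454


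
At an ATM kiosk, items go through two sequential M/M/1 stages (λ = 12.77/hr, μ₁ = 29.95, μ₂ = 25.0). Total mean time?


Each node sees arrival rate λ = 12.77/hr (tandem ⇒ throughput preserved).
W₁ = 1/(μ₁−λ) = 1/(29.95−12.77) = 0.05821 hr
W₂ = 1/(μ₂−λ) = 1/(25.0−12.77) = 0.08177 hr
W_total = W₁ + W₂ = 0.05821 + 0.08177 = 0.13997 hr

Final: 0.13997 hr


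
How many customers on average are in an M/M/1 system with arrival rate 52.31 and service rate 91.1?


ρ = λ/μ = 52.31/91.1 = 0.5742
L = ρ/(1−ρ) = 0.5742/(1 − 0.5742) = 0.5742/0.4258 = 1.3485

Final: 1.3485


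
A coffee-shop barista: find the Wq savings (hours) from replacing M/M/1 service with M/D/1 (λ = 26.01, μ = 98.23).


ρ = 26.01/98.23 = 0.2648
Wq(M/M/1) = ρ/(μ−λ) = 0.2648/72.22 = 0.003666 hr
Wq(M/D/1) = ρ/(2(μ−λ)) = 0.001833 hr
Savings = 0.003666 − 0.001833 = 0.001833 hr

Final: 0.001833 hr


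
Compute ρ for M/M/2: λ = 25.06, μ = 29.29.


ρ = λ/(cμ) = 25.06/(2·29.29) = 25.06/58.58 = 0.4278

Final: 0.4278


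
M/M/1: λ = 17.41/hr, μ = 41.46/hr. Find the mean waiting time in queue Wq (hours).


ρ = 17.41/41.46 = 0.4199
Wq = ρ/(μ−λ) = 0.4199/(41.46 − 17.41) = 0.4199/24.05 = 0.01746 hr

Final: 0.01746 hr


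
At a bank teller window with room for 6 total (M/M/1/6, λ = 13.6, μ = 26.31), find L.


ρ = 13.6/26.31 = 0.5169
L = ρ[1 − (K+1)ρ^K + Kρ^(K+1)] / [(1−ρ)(1−ρ^(K+1))]
Numerator: 0.5169·(1 − 7·0.019077 + 6·0.009861) = 0.478470
Denominator: (0.4831)·(0.990139) = 0.478323
L = 0.478470/0.478323 = 1.0003

Final: 1.0003


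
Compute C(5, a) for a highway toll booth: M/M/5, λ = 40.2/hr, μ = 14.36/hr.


a = λ/μ = 2.7994; ρ = a/5 = 0.5599
P₀ = 0.058177 (from M/M/c formula)
C(c,a) = [a^c/(c!(1−ρ))]·P₀ = [171.93253/(120·0.4401)]·0.058177
= 3.25547·0.058177 = 0.189394

Final: 0.189394


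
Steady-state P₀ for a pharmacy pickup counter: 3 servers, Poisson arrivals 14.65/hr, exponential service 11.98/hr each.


a = λ/μ = 14.65/11.98 = 1.2229; ρ = a/c = 0.4076
Σ_{k=0}^{2} a^k/k! (terms k=0..2) = 1.00000 + 1.22287 + 0.74771 = 2.97058
Tail: a^3/(3!(1−ρ)) = 1.82870/(6·0.5924) = 0.51451
P₀ = 1/(2.97058 + 0.51451) = 1/3.48509 = 0.286937

Final: 0.286937


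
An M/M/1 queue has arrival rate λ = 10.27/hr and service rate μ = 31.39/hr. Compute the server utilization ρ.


ρ = λ/μ = 10.27/31.39 = 0.3272

Final: 0.3272


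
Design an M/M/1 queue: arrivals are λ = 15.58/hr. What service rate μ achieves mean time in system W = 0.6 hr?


W = 1/(μ−λ) ⇒ μ − λ = 1/W = 1/0.6 = 1.6667
μ = λ + 1/W = 15.58 + 1.6667 = 17.2467 per hr

Final: 17.2467 /hr


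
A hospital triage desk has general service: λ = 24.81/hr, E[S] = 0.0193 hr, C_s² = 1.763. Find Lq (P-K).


ρ = λ·E[S] = 24.81·0.0193 = 0.4788
Lq = ρ²(1+C_s²)/(2(1−ρ)) = 0.2293·(1+1.763)/(2·0.5212)
= 0.2293·2.7630/1.0423 = 0.60777

Final: 0.60777


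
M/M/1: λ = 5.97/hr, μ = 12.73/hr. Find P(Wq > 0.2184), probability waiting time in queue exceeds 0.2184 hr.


ρ = 5.97/12.73 = 0.4690
P(Wq > t) = ρ·e^{−(μ−λ)t} = 0.4690·e^{−1.4764}
= 0.4690·0.228462 = 0.107142

Final: 0.107142


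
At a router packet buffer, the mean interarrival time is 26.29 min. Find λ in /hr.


λ = 1/(interarrival time) in consistent units.
1 hour = 60 min, so λ = 60/26.29 = 2.2822 per hour

Final: 2.2822 /hr


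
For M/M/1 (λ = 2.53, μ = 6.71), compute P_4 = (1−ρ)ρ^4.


ρ = 2.53/6.71 = 0.3770
P_n = (1−ρ)·ρ^n = (1 − 0.3770)·0.3770^4 = 0.6230·0.020211 = 0.012591

Final: 0.012591


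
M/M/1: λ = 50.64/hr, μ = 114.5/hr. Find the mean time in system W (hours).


W = 1/(μ−λ) = 1/(114.5 − 50.64) = 1/63.86 = 0.01566 hr

Final: 0.01566 hr


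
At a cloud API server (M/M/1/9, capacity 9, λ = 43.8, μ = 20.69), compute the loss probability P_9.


ρ = λ/μ = 43.8/20.69 = 2.1170
P_K = (1−ρ)ρ^K/(1−ρ^(K+1)) = (-1.1170·853.930604)/(1 − 1807.740960)
= -953.810356/-1806.740960 = 0.527918

Final: 0.527918


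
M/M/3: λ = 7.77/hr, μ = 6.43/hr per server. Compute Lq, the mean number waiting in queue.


a = λ/μ = 1.2084; ρ = a/3 = 0.4028
P₀ = 0.291464
Lq = P₀·a^c·ρ / (c!·(1−ρ)²) = 0.291464·1.76453·0.4028/(6·0.35665)
= 0.09681

Final: 0.09681


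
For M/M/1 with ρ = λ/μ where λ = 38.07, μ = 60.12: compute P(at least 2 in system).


ρ = 38.07/60.12 = 0.6332
P(N ≥ n) = ρ^n = 0.6332^2 = 0.400985

Final: 0.400985


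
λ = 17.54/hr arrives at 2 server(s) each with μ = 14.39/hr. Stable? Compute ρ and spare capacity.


Total capacity cμ = 2·14.39 = 28.78/hr
ρ = λ/(cμ) = 17.54/28.78 = 0.6095
Stable ⇔ ρ < 1: YES
Spare capacity = cμ − λ = 28.78 − 17.54 = 11.24/hr

Final: ρ = 0.6095; stable; margin = 11.24/hr


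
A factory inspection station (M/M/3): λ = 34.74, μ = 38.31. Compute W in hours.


a = 0.9068; ρ = 0.3023; P₀ = 0.400627
Lq = P₀·a^c·ρ/(c!(1−ρ)²) = 0.03091
Wq = Lq/λ = 0.03091/34.74 = 0.0008899 hr
W = Wq + 1/μ = 0.0008899 + 0.02610 = 0.02699 hr

Final: 0.02699 hr


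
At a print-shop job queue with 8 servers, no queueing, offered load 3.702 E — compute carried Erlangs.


B(8,3.702) = 0.021889 (Erlang-B)
Carried load = a(1 − B) = 3.702·(1 − 0.021889) = 3.702·0.978111 = 3.6210 E

Final: 3.6210 Erlangs


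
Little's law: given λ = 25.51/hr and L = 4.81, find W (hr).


W = L/λ = 4.81/25.51 = 0.1886 hr

Final: 0.1886 hr


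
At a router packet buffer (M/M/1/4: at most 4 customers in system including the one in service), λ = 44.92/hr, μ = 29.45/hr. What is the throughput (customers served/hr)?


ρ = 1.5253; P_K = (1−ρ)ρ^4/(1−ρ^5) = 0.391853
λ_eff = λ(1 − P_K) = 44.92·(1 − 0.391853) = 44.92·0.608147 = 27.3180 /hr

Final: 27.3180 /hr


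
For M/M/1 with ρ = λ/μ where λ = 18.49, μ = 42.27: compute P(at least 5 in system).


ρ = 18.49/42.27 = 0.4374
P(N ≥ n) = ρ^n = 0.4374^5 = 0.016015

Final: 0.016015


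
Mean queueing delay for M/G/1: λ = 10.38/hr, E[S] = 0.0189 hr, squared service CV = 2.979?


ρ = λ·E[S] = 10.38·0.0189 = 0.1962
E[S²] = E[S]²(1+C_s²) = 0.0189²·(1+2.979) = 0.001421
Wq = λ·E[S²]/(2(1−ρ)) = 10.38·0.001421/(2·0.8038) = 0.009177 hr

Final: 0.009177 hr


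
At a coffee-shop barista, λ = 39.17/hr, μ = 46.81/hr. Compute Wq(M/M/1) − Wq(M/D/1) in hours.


ρ = 39.17/46.81 = 0.8368
Wq(M/M/1) = ρ/(μ−λ) = 0.8368/7.64 = 0.10953 hr
Wq(M/D/1) = ρ/(2(μ−λ)) = 0.05476 hr
Savings = 0.10953 − 0.05476 = 0.05476 hr

Final: 0.05476 hr


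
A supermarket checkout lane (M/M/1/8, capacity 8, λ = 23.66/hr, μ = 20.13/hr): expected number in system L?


ρ = 23.66/20.13 = 1.1754
L = ρ[1 − (K+1)ρ^K + Kρ^(K+1)] / [(1−ρ)(1−ρ^(K+1))]
Numerator: 1.1754·(1 − 9·3.642233 + 8·4.280936) = 2.900069
Denominator: (-0.1754)·(-3.280936) = 0.575345
L = 2.900069/0.575345 = 5.0406

Final: 5.0406


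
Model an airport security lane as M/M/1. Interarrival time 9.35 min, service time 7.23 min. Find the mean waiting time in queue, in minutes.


λ = 60/9.35 = 6.4171 /hr
μ = 60/7.23 = 8.2988 /hr
ρ = λ/μ = 6.4171/8.2988 = 0.7733
Wq = ρ/(μ−λ) = 0.7733/(8.2988−6.4171) = 0.41095 hr
In minutes: 0.41095·60 = 24.657 min

Final: 24.657 min


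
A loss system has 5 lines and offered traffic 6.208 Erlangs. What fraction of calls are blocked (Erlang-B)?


B(c,a) = (a^c/c!) / Σ_{k=0}^{c} a^k/k!
a^5/5! = 76.838220
Σ terms (k=0..5): 1.00000 + 6.20800 + 19.26963 + 39.87529 + 61.88645 + 76.83822 = 205.077597
B = 76.838220/205.077597 = 0.374679

Final: 0.374679


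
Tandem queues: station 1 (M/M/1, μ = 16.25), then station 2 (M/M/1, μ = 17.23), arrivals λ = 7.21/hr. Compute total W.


Each node sees arrival rate λ = 7.21/hr (tandem ⇒ throughput preserved).
W₁ = 1/(μ₁−λ) = 1/(16.25−7.21) = 0.11062 hr
W₂ = 1/(μ₂−λ) = 1/(17.23−7.21) = 0.09980 hr
W_total = W₁ + W₂ = 0.11062 + 0.09980 = 0.21042 hr

Final: 0.21042 hr


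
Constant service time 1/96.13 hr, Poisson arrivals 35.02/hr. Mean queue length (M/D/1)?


ρ = 35.02/96.13 = 0.3643
M/D/1: Lq = ρ²/(2(1−ρ)) = 0.1327/(2·0.6357) = 0.10438

Final: 0.10438


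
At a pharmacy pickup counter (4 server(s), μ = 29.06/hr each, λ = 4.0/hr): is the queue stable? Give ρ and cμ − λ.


Total capacity cμ = 4·29.06 = 116.24/hr
ρ = λ/(cμ) = 4.0/116.24 = 0.03441
Stable ⇔ ρ < 1: YES
Spare capacity = cμ − λ = 116.24 − 4.0 = 112.24/hr

Final: ρ = 0.03441; stable; margin = 112.24/hr


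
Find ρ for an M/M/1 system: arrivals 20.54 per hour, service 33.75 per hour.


ρ = λ/μ = 20.54/33.75 = 0.6086

Final: 0.6086


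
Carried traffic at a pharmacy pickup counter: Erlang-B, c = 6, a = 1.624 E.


B(6,1.624) = 0.005029 (Erlang-B)
Carried load = a(1 − B) = 1.624·(1 − 0.005029) = 1.624·0.994971 = 1.6158 E

Final: 1.6158 Erlangs


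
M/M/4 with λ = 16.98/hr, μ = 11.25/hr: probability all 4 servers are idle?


a = λ/μ = 16.98/11.25 = 1.5093; ρ = a/c = 0.3773
Σ_{k=0}^{3} a^k/k! (terms k=0..3) = 1.00000 + 1.50933 + 1.13904 + 0.57307 = 4.22144
Tail: a^4/(4!(1−ρ)) = 5.18968/(24·0.6227) = 0.34728
P₀ = 1/(4.22144 + 0.34728) = 1/4.56872 = 0.218880

Final: 0.218880


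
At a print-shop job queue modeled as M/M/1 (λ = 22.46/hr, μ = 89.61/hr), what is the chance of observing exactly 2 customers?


ρ = 22.46/89.61 = 0.2506
P_n = (1−ρ)·ρ^n = (1 − 0.2506)·0.2506^2 = 0.7494·0.062821 = 0.047076

Final: 0.047076


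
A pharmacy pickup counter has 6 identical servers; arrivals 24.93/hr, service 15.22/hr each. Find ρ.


ρ = λ/(cμ) = 24.93/(6·15.22) = 24.93/91.32 = 0.2730

Final: 0.2730


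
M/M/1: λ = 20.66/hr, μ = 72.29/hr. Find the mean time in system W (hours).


W = 1/(μ−λ) = 1/(72.29 − 20.66) = 1/51.63 = 0.01937 hr

Final: 0.01937 hr


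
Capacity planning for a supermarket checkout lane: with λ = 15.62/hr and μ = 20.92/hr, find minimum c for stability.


Stability requires cμ > λ ⇔ c > λ/μ.
λ/μ = 15.62/20.92 = 0.7467
Minimum integer c = ⌊0.7467⌋ + 1 = 1
Check: 1·20.92 = 20.92 > 15.62, while 0·20.92 = 0.00 ≤ 15.62

Final: 1 servers


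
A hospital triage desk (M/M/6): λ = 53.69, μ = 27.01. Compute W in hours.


a = 1.9878; ρ = 0.3313; P₀ = 0.136804
Lq = P₀·a^c·ρ/(c!(1−ρ)²) = 0.008684
Wq = Lq/λ = 0.008684/53.69 = 0.0001617 hr
W = Wq + 1/μ = 0.0001617 + 0.03702 = 0.03719 hr

Final: 0.03719 hr


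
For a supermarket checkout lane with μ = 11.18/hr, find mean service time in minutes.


Mean service time = 1/μ = 1/11.18 hour = 0.08945 hour
In minutes: 0.08945 × 60 = 5.3667 min

Final: 5.3667 min


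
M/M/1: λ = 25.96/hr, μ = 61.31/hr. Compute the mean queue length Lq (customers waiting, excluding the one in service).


ρ = 25.96/61.31 = 0.4234
Lq = ρ²/(1−ρ) = 0.1793/0.5766 = 0.3109

Final: 0.3109


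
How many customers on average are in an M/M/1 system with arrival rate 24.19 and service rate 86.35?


ρ = λ/μ = 24.19/86.35 = 0.2801
L = ρ/(1−ρ) = 0.2801/(1 − 0.2801) = 0.2801/0.7199 = 0.3892

Final: 0.3892


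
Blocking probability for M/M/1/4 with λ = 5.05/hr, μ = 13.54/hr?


ρ = λ/μ = 5.05/13.54 = 0.3730
P_K = (1−ρ)ρ^K/(1−ρ^(K+1)) = (0.6270·0.019350)/(1 − 0.007217)
= 0.012133/0.992783 = 0.012222

Final: 0.012222


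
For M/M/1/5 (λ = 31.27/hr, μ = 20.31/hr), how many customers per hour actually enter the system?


ρ = 1.5396; P_K = (1−ρ)ρ^5/(1−ρ^6) = 0.378945
λ_eff = λ(1 − P_K) = 31.27·(1 − 0.378945) = 31.27·0.621055 = 19.4204 /hr

Final: 19.4204 /hr


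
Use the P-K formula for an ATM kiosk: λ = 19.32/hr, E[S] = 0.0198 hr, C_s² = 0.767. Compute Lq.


ρ = λ·E[S] = 19.32·0.0198 = 0.3825
Lq = ρ²(1+C_s²)/(2(1−ρ)) = 0.1463·(1+0.767)/(2·0.6175)
= 0.1463·1.7670/1.2349 = 0.20938

Final: 0.20938


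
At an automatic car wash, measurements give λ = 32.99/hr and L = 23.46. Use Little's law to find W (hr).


W = L/λ = 23.46/32.99 = 0.7111 hr

Final: 0.7111 hr


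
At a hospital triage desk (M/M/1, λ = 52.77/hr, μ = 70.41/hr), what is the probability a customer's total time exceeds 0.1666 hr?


W ~ Exponential(μ−λ) for M/M/1.
μ − λ = 70.41 − 52.77 = 17.6400
P(W > t) = e^{−(μ−λ)t} = e^{−2.9388} = 0.052928

Final: 0.052928


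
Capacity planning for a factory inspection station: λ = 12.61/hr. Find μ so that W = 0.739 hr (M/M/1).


W = 1/(μ−λ) ⇒ μ − λ = 1/W = 1/0.739 = 1.3532
μ = λ + 1/W = 12.61 + 1.3532 = 13.9632 per hr

Final: 13.9632 /hr


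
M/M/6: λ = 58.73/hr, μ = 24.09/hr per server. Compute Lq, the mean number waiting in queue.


a = λ/μ = 2.4379; ρ = a/6 = 0.4063
P₀ = 0.086915
Lq = P₀·a^c·ρ / (c!·(1−ρ)²) = 0.086915·209.96128·0.4063/(720·0.35245)
= 0.02922

Final: 0.02922


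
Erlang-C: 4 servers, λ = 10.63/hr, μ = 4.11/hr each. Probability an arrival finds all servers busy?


a = λ/μ = 2.5864; ρ = a/4 = 0.6466
P₀ = 0.066268 (from M/M/c formula)
C(c,a) = [a^c/(c!(1−ρ))]·P₀ = [44.74719/(24·0.3534)]·0.066268
= 5.27570·0.066268 = 0.349610

Final: 0.349610


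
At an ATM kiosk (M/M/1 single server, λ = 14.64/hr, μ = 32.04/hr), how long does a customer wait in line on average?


ρ = 14.64/32.04 = 0.4569
Wq = ρ/(μ−λ) = 0.4569/(32.04 − 14.64) = 0.4569/17.40 = 0.02626 hr

Final: 0.02626 hr


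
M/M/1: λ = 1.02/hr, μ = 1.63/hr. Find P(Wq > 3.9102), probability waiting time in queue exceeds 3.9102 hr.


ρ = 1.02/1.63 = 0.6258
P(Wq > t) = ρ·e^{−(μ−λ)t} = 0.6258·e^{−2.3852}
= 0.6258·0.092069 = 0.057613

Final: 0.057613


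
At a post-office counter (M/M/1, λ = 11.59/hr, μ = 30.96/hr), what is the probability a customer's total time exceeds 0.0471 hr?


W ~ Exponential(μ−λ) for M/M/1.
μ − λ = 30.96 − 11.59 = 19.3700
P(W > t) = e^{−(μ−λ)t} = e^{−0.9123} = 0.401589

Final: 0.401589


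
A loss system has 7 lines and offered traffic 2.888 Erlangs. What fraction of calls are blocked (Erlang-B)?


B(c,a) = (a^c/c!) / Σ_{k=0}^{c} a^k/k!
a^7/7! = 0.332468
Σ terms (k=0..7): 1.00000 + 2.88800 + 4.17027 + 4.01458 + 2.89853 + 1.67419 + 0.80584 + 0.33247 = 17.783883
B = 0.332468/17.783883 = 0.018695

Final: 0.018695


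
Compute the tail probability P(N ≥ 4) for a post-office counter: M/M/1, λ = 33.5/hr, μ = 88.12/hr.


ρ = 33.5/88.12 = 0.3802
P(N ≥ n) = ρ^n = 0.3802^4 = 0.020887

Final: 0.020887


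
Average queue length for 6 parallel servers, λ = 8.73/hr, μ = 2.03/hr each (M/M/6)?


a = λ/μ = 4.3005; ρ = a/6 = 0.7167
P₀ = 0.011719
Lq = P₀·a^c·ρ / (c!·(1−ρ)²) = 0.011719·6325.70937·0.7167/(720·0.08023)
= 0.91981

Final: 0.91981


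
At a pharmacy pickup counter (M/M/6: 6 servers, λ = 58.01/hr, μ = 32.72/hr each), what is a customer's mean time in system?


a = 1.7729; ρ = 0.2955; P₀ = 0.169716
Lq = P₀·a^c·ρ/(c!(1−ρ)²) = 0.004358
Wq = Lq/λ = 0.004358/58.01 = 0.00007513 hr
W = Wq + 1/μ = 0.00007513 + 0.03056 = 0.03064 hr

Final: 0.03064 hr


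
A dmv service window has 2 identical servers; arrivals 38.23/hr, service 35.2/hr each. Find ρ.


ρ = λ/(cμ) = 38.23/(2·35.2) = 38.23/70.40 = 0.5430

Final: 0.5430


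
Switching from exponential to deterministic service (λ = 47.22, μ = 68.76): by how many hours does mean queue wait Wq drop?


ρ = 47.22/68.76 = 0.6867
Wq(M/M/1) = ρ/(μ−λ) = 0.6867/21.54 = 0.03188 hr
Wq(M/D/1) = ρ/(2(μ−λ)) = 0.01594 hr
Savings = 0.03188 − 0.01594 = 0.01594 hr

Final: 0.01594 hr


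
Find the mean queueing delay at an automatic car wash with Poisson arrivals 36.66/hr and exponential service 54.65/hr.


ρ = 36.66/54.65 = 0.6708
Wq = ρ/(μ−λ) = 0.6708/(54.65 − 36.66) = 0.6708/17.99 = 0.03729 hr

Final: 0.03729 hr


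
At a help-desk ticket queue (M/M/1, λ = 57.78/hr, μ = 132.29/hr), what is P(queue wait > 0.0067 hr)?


ρ = 57.78/132.29 = 0.4368
P(Wq > t) = ρ·e^{−(μ−λ)t} = 0.4368·e^{−0.4992}
= 0.4368·0.607006 = 0.265121

Final: 0.265121


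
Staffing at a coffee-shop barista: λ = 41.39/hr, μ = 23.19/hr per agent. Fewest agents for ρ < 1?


Stability requires cμ > λ ⇔ c > λ/μ.
λ/μ = 41.39/23.19 = 1.7848
Minimum integer c = ⌊1.7848⌋ + 1 = 2
Check: 2·23.19 = 46.38 > 41.39, while 1·23.19 = 23.19 ≤ 41.39

Final: 2 servers


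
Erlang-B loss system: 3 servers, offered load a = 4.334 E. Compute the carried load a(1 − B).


B(3,4.334) = 0.479540 (Erlang-B)
Carried load = a(1 − B) = 4.334·(1 − 0.479540) = 4.334·0.520460 = 2.2557 E

Final: 2.2557 Erlangs


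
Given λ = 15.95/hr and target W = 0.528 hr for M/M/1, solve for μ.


W = 1/(μ−λ) ⇒ μ − λ = 1/W = 1/0.528 = 1.8939
μ = λ + 1/W = 15.95 + 1.8939 = 17.8439 per hr

Final: 17.8439 /hr


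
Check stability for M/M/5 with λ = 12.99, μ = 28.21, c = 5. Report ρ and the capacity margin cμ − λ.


Total capacity cμ = 5·28.21 = 141.05/hr
ρ = λ/(cμ) = 12.99/141.05 = 0.09210
Stable ⇔ ρ < 1: YES
Spare capacity = cμ − λ = 141.05 − 12.99 = 128.06/hr

Final: ρ = 0.09210; stable; margin = 128.06/hr


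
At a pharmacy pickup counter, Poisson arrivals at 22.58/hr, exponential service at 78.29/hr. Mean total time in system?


W = 1/(μ−λ) = 1/(78.29 − 22.58) = 1/55.71 = 0.01795 hr

Final: 0.01795 hr


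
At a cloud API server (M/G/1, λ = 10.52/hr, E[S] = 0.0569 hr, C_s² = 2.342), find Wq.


ρ = λ·E[S] = 10.52·0.0569 = 0.5986
E[S²] = E[S]²(1+C_s²) = 0.0569²·(1+2.342) = 0.010820
Wq = λ·E[S²]/(2(1−ρ)) = 10.52·0.010820/(2·0.4014) = 0.14178 hr

Final: 0.14178 hr


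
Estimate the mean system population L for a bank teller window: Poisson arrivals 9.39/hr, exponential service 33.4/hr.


ρ = λ/μ = 9.39/33.4 = 0.2811
L = ρ/(1−ρ) = 0.2811/(1 − 0.2811) = 0.2811/0.7189 = 0.3911

Final: 0.3911


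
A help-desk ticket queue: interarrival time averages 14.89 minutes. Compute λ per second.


λ = 1/(interarrival time) in consistent units.
1 second = 0.0166667 min, so λ = 0.0166667/14.89 = 0.001119 per second

Final: 0.001119 /sec


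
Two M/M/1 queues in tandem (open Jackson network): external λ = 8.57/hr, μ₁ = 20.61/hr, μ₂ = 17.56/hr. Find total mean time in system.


Each node sees arrival rate λ = 8.57/hr (tandem ⇒ throughput preserved).
W₁ = 1/(μ₁−λ) = 1/(20.61−8.57) = 0.08306 hr
W₂ = 1/(μ₂−λ) = 1/(17.56−8.57) = 0.11123 hr
W_total = W₁ + W₂ = 0.08306 + 0.11123 = 0.19429 hr

Final: 0.19429 hr


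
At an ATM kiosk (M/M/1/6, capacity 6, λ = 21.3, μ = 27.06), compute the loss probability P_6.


ρ = λ/μ = 21.3/27.06 = 0.7871
P_K = (1−ρ)ρ^K/(1−ρ^(K+1)) = (0.2129·0.237854)/(1 − 0.187224)
= 0.050630/0.812776 = 0.062292

Final: 0.062292


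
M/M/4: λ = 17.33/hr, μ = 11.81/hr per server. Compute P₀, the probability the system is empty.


a = λ/μ = 17.33/11.81 = 1.4674; ρ = a/c = 0.3669
Σ_{k=0}^{3} a^k/k! (terms k=0..3) = 1.00000 + 1.46740 + 1.07663 + 0.52662 = 4.07065
Tail: a^4/(4!(1−ρ)) = 4.63655/(24·0.6331) = 0.30512
P₀ = 1/(4.07065 + 0.30512) = 1/4.37577 = 0.228531

Final: 0.228531


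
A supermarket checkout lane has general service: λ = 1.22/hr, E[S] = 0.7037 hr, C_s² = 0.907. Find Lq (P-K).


ρ = λ·E[S] = 1.22·0.7037 = 0.8585
Lq = ρ²(1+C_s²)/(2(1−ρ)) = 0.7370·(1+0.907)/(2·0.1415)
= 0.7370·1.9070/0.2830 = 4.96709

Final: 4.96709


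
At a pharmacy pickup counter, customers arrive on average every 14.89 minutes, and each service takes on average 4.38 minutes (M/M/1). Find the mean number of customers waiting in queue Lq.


λ = 60/14.89 = 4.0296 /hr
μ = 60/4.38 = 13.6986 /hr
ρ = λ/μ = 4.0296/13.6986 = 0.2942
Lq = ρ²/(1−ρ) = 0.08653/0.7058 = 0.1226

Final: 0.1226


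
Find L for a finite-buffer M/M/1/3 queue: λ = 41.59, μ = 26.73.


ρ = 41.59/26.73 = 1.5559
L = ρ[1 − (K+1)ρ^K + Kρ^(K+1)] / [(1−ρ)(1−ρ^(K+1))]
Numerator: 1.5559·(1 − 4·3.766777 + 3·5.860840) = 5.469734
Denominator: (-0.5559)·(-4.860840) = 2.702285
L = 5.469734/2.702285 = 2.0241

Final: 2.0241


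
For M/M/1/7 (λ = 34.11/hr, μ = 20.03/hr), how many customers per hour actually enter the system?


ρ = 1.7029; P_K = (1−ρ)ρ^7/(1−ρ^8) = 0.418702
λ_eff = λ(1 − P_K) = 34.11·(1 − 0.418702) = 34.11·0.581298 = 19.8281 /hr

Final: 19.8281 /hr


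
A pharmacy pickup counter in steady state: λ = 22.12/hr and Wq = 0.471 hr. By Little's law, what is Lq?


Lq = λWq = 22.12·0.471 = 10.4185

Final: 10.4185


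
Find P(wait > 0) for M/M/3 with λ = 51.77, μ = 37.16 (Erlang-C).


a = λ/μ = 1.3932; ρ = a/3 = 0.4644
P₀ = 0.237811 (from M/M/c formula)
C(c,a) = [a^c/(c!(1−ρ))]·P₀ = [2.70400/(6·0.5356)]·0.237811
= 0.84141·0.237811 = 0.200096

Final: 0.200096


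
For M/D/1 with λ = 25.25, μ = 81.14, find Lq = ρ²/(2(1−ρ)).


ρ = 25.25/81.14 = 0.3112
M/D/1: Lq = ρ²/(2(1−ρ)) = 0.09684/(2·0.6888) = 0.07029

Final: 0.07029


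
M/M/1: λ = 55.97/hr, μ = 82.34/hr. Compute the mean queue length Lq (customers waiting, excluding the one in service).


ρ = 55.97/82.34 = 0.6797
Lq = ρ²/(1−ρ) = 0.4620/0.3203 = 1.4427

Final: 1.4427


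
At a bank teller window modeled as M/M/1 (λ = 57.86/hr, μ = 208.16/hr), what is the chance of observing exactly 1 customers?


ρ = 57.86/208.16 = 0.2780
P_n = (1−ρ)·ρ^n = (1 − 0.2780)·0.2780^1 = 0.7220·0.277959 = 0.200698

Final: 0.200698


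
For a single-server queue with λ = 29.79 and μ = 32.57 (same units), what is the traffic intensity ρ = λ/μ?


ρ = λ/μ = 29.79/32.57 = 0.9146

Final: 0.9146


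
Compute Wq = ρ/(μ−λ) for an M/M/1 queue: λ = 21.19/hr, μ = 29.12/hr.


ρ = 21.19/29.12 = 0.7277
Wq = ρ/(μ−λ) = 0.7277/(29.12 − 21.19) = 0.7277/7.93 = 0.09176 hr

Final: 0.09176 hr


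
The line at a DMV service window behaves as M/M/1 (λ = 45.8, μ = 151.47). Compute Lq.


ρ = 45.8/151.47 = 0.3024
Lq = ρ²/(1−ρ) = 0.09143/0.6976 = 0.1311

Final: 0.1311


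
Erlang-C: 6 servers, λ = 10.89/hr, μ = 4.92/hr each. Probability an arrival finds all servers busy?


a = λ/μ = 2.2134; ρ = a/6 = 0.3689
P₀ = 0.109028 (from M/M/c formula)
C(c,a) = [a^c/(c!(1−ρ))]·P₀ = [117.59170/(720·0.6311)]·0.109028
= 0.25879·0.109028 = 0.028215

Final: 0.028215


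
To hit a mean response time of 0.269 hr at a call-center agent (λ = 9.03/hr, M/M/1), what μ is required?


W = 1/(μ−λ) ⇒ μ − λ = 1/W = 1/0.269 = 3.7175
μ = λ + 1/W = 9.03 + 3.7175 = 12.7475 per hr

Final: 12.7475 /hr


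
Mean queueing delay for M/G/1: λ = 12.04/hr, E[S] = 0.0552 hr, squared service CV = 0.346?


ρ = λ·E[S] = 12.04·0.0552 = 0.6646
E[S²] = E[S]²(1+C_s²) = 0.0552²·(1+0.346) = 0.004101
Wq = λ·E[S²]/(2(1−ρ)) = 12.04·0.004101/(2·0.3354) = 0.07362 hr

Final: 0.07362 hr


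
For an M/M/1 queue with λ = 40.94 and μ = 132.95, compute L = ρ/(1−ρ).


ρ = λ/μ = 40.94/132.95 = 0.3079
L = ρ/(1−ρ) = 0.3079/(1 − 0.3079) = 0.3079/0.6921 = 0.4450

Final: 0.4450


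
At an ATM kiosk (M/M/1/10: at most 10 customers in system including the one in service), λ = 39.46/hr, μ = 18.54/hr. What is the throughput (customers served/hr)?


ρ = 2.1284; P_K = (1−ρ)ρ^10/(1−ρ^11) = 0.530288
λ_eff = λ(1 − P_K) = 39.46·(1 − 0.530288) = 39.46·0.469712 = 18.5348 /hr

Final: 18.5348 /hr


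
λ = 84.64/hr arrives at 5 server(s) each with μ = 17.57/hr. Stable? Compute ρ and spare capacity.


Total capacity cμ = 5·17.57 = 87.85/hr
ρ = λ/(cμ) = 84.64/87.85 = 0.9635
Stable ⇔ ρ < 1: YES
Spare capacity = cμ − λ = 87.85 − 84.64 = 3.21/hr

Final: ρ = 0.9635; stable; margin = 3.21/hr


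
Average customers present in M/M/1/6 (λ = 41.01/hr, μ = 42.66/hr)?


ρ = 41.01/42.66 = 0.9613
L = ρ[1 − (K+1)ρ^K + Kρ^(K+1)] / [(1−ρ)(1−ρ^(K+1))]
Numerator: 0.9613·(1 − 7·0.789248 + 6·0.758722) = 0.026526
Denominator: (0.03868)·(0.241278) = 0.009332
L = 0.026526/0.009332 = 2.8424

Final: 2.8424


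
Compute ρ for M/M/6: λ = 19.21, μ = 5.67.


ρ = λ/(cμ) = 19.21/(6·5.67) = 19.21/34.02 = 0.5647

Final: 0.5647


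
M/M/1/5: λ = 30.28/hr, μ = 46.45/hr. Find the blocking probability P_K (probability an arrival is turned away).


ρ = λ/μ = 30.28/46.45 = 0.6519
P_K = (1−ρ)ρ^K/(1−ρ^(K+1)) = (0.3481·0.117720)/(1 − 0.076740)
= 0.040980/0.923260 = 0.044387

Final: 0.044387


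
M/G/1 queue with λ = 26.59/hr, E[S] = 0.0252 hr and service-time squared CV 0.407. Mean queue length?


ρ = λ·E[S] = 26.59·0.0252 = 0.6701
Lq = ρ²(1+C_s²)/(2(1−ρ)) = 0.4490·(1+0.407)/(2·0.3299)
= 0.4490·1.4070/0.6599 = 0.95736

Final: 0.95736


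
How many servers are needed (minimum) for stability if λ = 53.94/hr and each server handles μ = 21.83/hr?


Stability requires cμ > λ ⇔ c > λ/μ.
λ/μ = 53.94/21.83 = 2.4709
Minimum integer c = ⌊2.4709⌋ + 1 = 3
Check: 3·21.83 = 65.49 > 53.94, while 2·21.83 = 43.66 ≤ 53.94

Final: 3 servers


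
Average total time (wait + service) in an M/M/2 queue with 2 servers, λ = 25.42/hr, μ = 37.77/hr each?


a = 0.6730; ρ = 0.3365; P₀ = 0.496434
Lq = P₀·a^c·ρ/(c!(1−ρ)²) = 0.08594
Wq = Lq/λ = 0.08594/25.42 = 0.003381 hr
W = Wq + 1/μ = 0.003381 + 0.02648 = 0.02986 hr

Final: 0.02986 hr


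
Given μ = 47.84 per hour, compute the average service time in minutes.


Mean service time = 1/μ = 1/47.84 hour = 0.02090 hour
In minutes: 0.02090 × 60 = 1.2542 min

Final: 1.2542 min


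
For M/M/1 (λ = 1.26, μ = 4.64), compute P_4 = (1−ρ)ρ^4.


ρ = 1.26/4.64 = 0.2716
P_n = (1−ρ)·ρ^n = (1 − 0.2716)·0.2716^4 = 0.7284·0.005438 = 0.003961

Final: 0.003961


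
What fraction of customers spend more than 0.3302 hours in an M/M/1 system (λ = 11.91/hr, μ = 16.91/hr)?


W ~ Exponential(μ−λ) for M/M/1.
μ − λ = 16.91 − 11.91 = 5.0000
P(W > t) = e^{−(μ−λ)t} = e^{−1.6510} = 0.191858

Final: 0.191858


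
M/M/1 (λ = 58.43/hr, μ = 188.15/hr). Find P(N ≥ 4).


ρ = 58.43/188.15 = 0.3106
P(N ≥ n) = ρ^n = 0.3106^4 = 0.009301

Final: 0.009301


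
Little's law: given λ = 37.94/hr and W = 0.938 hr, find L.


L = λW = 37.94·0.938 = 35.5877

Final: 35.5877


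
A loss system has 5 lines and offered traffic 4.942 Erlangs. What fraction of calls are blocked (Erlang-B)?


B(c,a) = (a^c/c!) / Σ_{k=0}^{c} a^k/k!
a^5/5! = 24.565888
Σ terms (k=0..5): 1.00000 + 4.94200 + 12.21168 + 20.11671 + 24.85420 + 24.56589 = 87.690477
B = 24.565888/87.690477 = 0.280143

Final: 0.280143


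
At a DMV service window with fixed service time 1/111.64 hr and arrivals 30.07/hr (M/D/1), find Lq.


ρ = 30.07/111.64 = 0.2693
M/D/1: Lq = ρ²/(2(1−ρ)) = 0.07255/(2·0.7307) = 0.04965

Final: 0.04965


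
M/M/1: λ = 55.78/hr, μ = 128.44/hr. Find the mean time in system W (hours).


W = 1/(μ−λ) = 1/(128.44 − 55.78) = 1/72.66 = 0.01376 hr

Final: 0.01376 hr


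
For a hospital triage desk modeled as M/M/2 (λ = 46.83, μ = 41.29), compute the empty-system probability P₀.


a = λ/μ = 46.83/41.29 = 1.1342; ρ = a/c = 0.5671
Σ_{k=0}^{1} a^k/k! (terms k=0..1) = 1.00000 + 1.13417 = 2.13417
Tail: a^2/(2!(1−ρ)) = 1.28635/(2·0.4329) = 1.48569
P₀ = 1/(2.13417 + 1.48569) = 1/3.61986 = 0.276254

Final: 0.276254


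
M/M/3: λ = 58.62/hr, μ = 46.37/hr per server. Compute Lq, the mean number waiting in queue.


a = λ/μ = 1.2642; ρ = a/3 = 0.4214
P₀ = 0.274332
Lq = P₀·a^c·ρ / (c!·(1−ρ)²) = 0.274332·2.02035·0.4214/(6·0.33479)
= 0.11627

Final: 0.11627


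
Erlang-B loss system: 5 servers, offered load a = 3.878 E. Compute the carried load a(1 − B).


B(5,3.878) = 0.188133 (Erlang-B)
Carried load = a(1 − B) = 3.878·(1 − 0.188133) = 3.878·0.811867 = 3.1484 E

Final: 3.1484 Erlangs


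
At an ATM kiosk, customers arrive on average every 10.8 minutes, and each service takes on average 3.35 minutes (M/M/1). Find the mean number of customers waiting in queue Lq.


λ = 60/10.8 = 5.5556 /hr
μ = 60/3.35 = 17.9104 /hr
ρ = λ/μ = 5.5556/17.9104 = 0.3102
Lq = ρ²/(1−ρ) = 0.09621/0.6898 = 0.1395

Final: 0.1395


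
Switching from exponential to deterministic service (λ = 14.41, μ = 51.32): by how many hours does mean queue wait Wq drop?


ρ = 14.41/51.32 = 0.2808
Wq(M/M/1) = ρ/(μ−λ) = 0.2808/36.91 = 0.007607 hr
Wq(M/D/1) = ρ/(2(μ−λ)) = 0.003804 hr
Savings = 0.007607 − 0.003804 = 0.003804 hr

Final: 0.003804 hr


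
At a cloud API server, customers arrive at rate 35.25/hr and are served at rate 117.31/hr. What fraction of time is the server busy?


ρ = λ/μ = 35.25/117.31 = 0.3005

Final: 0.3005


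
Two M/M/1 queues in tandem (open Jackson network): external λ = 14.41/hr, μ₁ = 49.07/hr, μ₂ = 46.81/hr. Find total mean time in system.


Each node sees arrival rate λ = 14.41/hr (tandem ⇒ throughput preserved).
W₁ = 1/(μ₁−λ) = 1/(49.07−14.41) = 0.02885 hr
W₂ = 1/(μ₂−λ) = 1/(46.81−14.41) = 0.03086 hr
W_total = W₁ + W₂ = 0.02885 + 0.03086 = 0.05972 hr

Final: 0.05972 hr


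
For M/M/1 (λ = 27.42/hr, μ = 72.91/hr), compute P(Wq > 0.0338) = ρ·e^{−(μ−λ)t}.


ρ = 27.42/72.91 = 0.3761
P(Wq > t) = ρ·e^{−(μ−λ)t} = 0.3761·e^{−1.5376}
= 0.3761·0.214904 = 0.080821

Final: 0.080821


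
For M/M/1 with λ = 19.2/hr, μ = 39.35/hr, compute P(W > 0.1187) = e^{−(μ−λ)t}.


W ~ Exponential(μ−λ) for M/M/1.
μ − λ = 39.35 − 19.2 = 20.1500
P(W > t) = e^{−(μ−λ)t} = e^{−2.3918} = 0.091464

Final: 0.091464


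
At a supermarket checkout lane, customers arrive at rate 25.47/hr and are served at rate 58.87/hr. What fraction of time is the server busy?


ρ = λ/μ = 25.47/58.87 = 0.4326

Final: 0.4326


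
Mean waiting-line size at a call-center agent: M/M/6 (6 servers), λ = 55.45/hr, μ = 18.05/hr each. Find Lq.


a = λ/μ = 3.0720; ρ = a/6 = 0.5120
P₀ = 0.045443
Lq = P₀·a^c·ρ / (c!·(1−ρ)²) = 0.045443·840.51616·0.5120/(720·0.23814)
= 0.11406

Final: 0.11406


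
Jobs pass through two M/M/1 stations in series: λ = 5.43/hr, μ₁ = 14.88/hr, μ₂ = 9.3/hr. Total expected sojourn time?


Each node sees arrival rate λ = 5.43/hr (tandem ⇒ throughput preserved).
W₁ = 1/(μ₁−λ) = 1/(14.88−5.43) = 0.10582 hr
W₂ = 1/(μ₂−λ) = 1/(9.3−5.43) = 0.25840 hr
W_total = W₁ + W₂ = 0.10582 + 0.25840 = 0.36422 hr

Final: 0.36422 hr


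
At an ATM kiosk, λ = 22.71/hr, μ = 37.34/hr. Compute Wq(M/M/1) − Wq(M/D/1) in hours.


ρ = 22.71/37.34 = 0.6082
Wq(M/M/1) = ρ/(μ−λ) = 0.6082/14.63 = 0.04157 hr
Wq(M/D/1) = ρ/(2(μ−λ)) = 0.02079 hr
Savings = 0.04157 − 0.02079 = 0.02079 hr

Final: 0.02079 hr


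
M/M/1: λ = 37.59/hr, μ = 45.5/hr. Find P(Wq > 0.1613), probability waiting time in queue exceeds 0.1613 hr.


ρ = 37.59/45.5 = 0.8262
P(Wq > t) = ρ·e^{−(μ−λ)t} = 0.8262·e^{−1.2759}
= 0.8262·0.279184 = 0.230649

Final: 0.230649


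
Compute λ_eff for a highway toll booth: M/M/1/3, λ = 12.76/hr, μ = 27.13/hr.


ρ = 0.4703; P_K = (1−ρ)ρ^3/(1−ρ^4) = 0.057943
λ_eff = λ(1 − P_K) = 12.76·(1 − 0.057943) = 12.76·0.942057 = 12.0207 /hr

Final: 12.0207 /hr


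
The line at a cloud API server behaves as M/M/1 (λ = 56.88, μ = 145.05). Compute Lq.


ρ = 56.88/145.05 = 0.3921
Lq = ρ²/(1−ρ) = 0.1538/0.6079 = 0.2530

Final: 0.2530


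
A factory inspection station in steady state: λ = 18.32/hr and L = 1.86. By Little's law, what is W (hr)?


W = L/λ = 1.86/18.32 = 0.1015 hr

Final: 0.1015 hr


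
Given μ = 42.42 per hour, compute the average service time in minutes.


Mean service time = 1/μ = 1/42.42 hour = 0.02357 hour
In minutes: 0.02357 × 60 = 1.4144 min

Final: 1.4144 min


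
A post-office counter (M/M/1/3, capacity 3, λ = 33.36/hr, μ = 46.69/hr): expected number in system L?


ρ = 33.36/46.69 = 0.7145
L = ρ[1 − (K+1)ρ^K + Kρ^(K+1)] / [(1−ρ)(1−ρ^(K+1))]
Numerator: 0.7145·(1 − 4·0.364759 + 3·0.260621) = 0.230658
Denominator: (0.2855)·(0.739379) = 0.211093
L = 0.230658/0.211093 = 1.0927

Final: 1.0927


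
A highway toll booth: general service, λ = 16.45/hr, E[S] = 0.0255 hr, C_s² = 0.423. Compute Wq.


ρ = λ·E[S] = 16.45·0.0255 = 0.4195
E[S²] = E[S]²(1+C_s²) = 0.0255²·(1+0.423) = 0.0009253
Wq = λ·E[S²]/(2(1−ρ)) = 16.45·0.0009253/(2·0.5805) = 0.01311 hr

Final: 0.01311 hr


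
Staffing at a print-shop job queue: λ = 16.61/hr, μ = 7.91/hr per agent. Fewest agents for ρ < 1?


Stability requires cμ > λ ⇔ c > λ/μ.
λ/μ = 16.61/7.91 = 2.0999
Minimum integer c = ⌊2.0999⌋ + 1 = 3
Check: 3·7.91 = 23.73 > 16.61, while 2·7.91 = 15.82 ≤ 16.61

Final: 3 servers


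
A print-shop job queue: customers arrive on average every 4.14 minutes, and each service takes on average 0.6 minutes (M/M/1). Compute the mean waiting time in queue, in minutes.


λ = 60/4.14 = 14.4928 /hr
μ = 60/0.6 = 100.0000 /hr
ρ = λ/μ = 14.4928/100.0000 = 0.1449
Wq = ρ/(μ−λ) = 0.1449/(100.0000−14.4928) = 0.001695 hr
In minutes: 0.001695·60 = 0.1017 min

Final: 0.1017 min


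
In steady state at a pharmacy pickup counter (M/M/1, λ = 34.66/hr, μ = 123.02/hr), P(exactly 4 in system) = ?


ρ = 34.66/123.02 = 0.2817
P_n = (1−ρ)·ρ^n = (1 − 0.2817)·0.2817^4 = 0.7183·0.006301 = 0.004526

Final: 0.004526


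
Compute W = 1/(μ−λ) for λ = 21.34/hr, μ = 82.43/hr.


W = 1/(μ−λ) = 1/(82.43 − 21.34) = 1/61.09 = 0.01637 hr

Final: 0.01637 hr


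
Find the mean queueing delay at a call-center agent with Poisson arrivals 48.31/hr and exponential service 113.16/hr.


ρ = 48.31/113.16 = 0.4269
Wq = ρ/(μ−λ) = 0.4269/(113.16 − 48.31) = 0.4269/64.85 = 0.006583 hr

Final: 0.006583 hr


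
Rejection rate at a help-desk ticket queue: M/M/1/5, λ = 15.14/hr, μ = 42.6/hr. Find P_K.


ρ = λ/μ = 15.14/42.6 = 0.3554
P_K = (1−ρ)ρ^K/(1−ρ^(K+1)) = (0.6446·0.005670)/(1 − 0.002015)
= 0.003655/0.997985 = 0.003662

Final: 0.003662


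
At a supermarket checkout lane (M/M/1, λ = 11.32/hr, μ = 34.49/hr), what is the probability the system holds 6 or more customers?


ρ = 11.32/34.49 = 0.3282
P(N ≥ n) = ρ^n = 0.3282^6 = 0.001250

Final: 0.001250


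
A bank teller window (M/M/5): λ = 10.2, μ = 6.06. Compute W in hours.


a = 1.6832; ρ = 0.3366; P₀ = 0.185234
Lq = P₀·a^c·ρ/(c!(1−ρ)²) = 0.01595
Wq = Lq/λ = 0.01595/10.2 = 0.001564 hr
W = Wq + 1/μ = 0.001564 + 0.16502 = 0.16658 hr

Final: 0.16658 hr


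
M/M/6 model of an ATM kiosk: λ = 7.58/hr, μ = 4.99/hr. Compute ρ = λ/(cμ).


ρ = λ/(cμ) = 7.58/(6·4.99) = 7.58/29.94 = 0.2532

Final: 0.2532


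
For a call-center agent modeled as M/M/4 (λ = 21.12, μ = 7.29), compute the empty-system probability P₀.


a = λ/μ = 21.12/7.29 = 2.8971; ρ = a/c = 0.7243
Σ_{k=0}^{3} a^k/k! (terms k=0..3) = 1.00000 + 2.89712 + 4.19665 + 4.05273 = 12.14650
Tail: a^4/(4!(1−ρ)) = 70.44749/(24·0.2757) = 10.64598
P₀ = 1/(12.14650 + 10.64598) = 1/22.79248 = 0.043874

Final: 0.043874


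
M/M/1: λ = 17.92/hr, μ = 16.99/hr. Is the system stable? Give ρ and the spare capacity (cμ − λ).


Total capacity cμ = 1·16.99 = 16.99/hr
ρ = λ/(cμ) = 17.92/16.99 = 1.0547
Stable ⇔ ρ < 1: NO
Spare capacity = cμ − λ = 16.99 − 17.92 = -0.93/hr

Final: ρ = 1.0547; unstable; margin = -0.93/hr


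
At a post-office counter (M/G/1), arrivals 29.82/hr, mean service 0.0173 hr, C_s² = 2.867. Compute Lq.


ρ = λ·E[S] = 29.82·0.0173 = 0.5159
Lq = ρ²(1+C_s²)/(2(1−ρ)) = 0.2661·(1+2.867)/(2·0.4841)
= 0.2661·3.8670/0.9682 = 1.06293

Final: 1.06293


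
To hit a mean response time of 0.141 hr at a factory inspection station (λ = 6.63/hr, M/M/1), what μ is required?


W = 1/(μ−λ) ⇒ μ − λ = 1/W = 1/0.141 = 7.0922
μ = λ + 1/W = 6.63 + 7.0922 = 13.7222 per hr

Final: 13.7222 /hr


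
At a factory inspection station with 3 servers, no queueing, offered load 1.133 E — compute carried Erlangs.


B(3,1.133) = 0.080339 (Erlang-B)
Carried load = a(1 − B) = 1.133·(1 − 0.080339) = 1.133·0.919661 = 1.0420 E

Final: 1.0420 Erlangs


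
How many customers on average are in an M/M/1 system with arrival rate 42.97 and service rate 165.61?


ρ = λ/μ = 42.97/165.61 = 0.2595
L = ρ/(1−ρ) = 0.2595/(1 − 0.2595) = 0.2595/0.7405 = 0.3504

Final: 0.3504


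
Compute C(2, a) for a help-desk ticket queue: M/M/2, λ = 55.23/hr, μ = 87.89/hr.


a = λ/μ = 0.6284; ρ = a/2 = 0.3142
P₀ = 0.521839 (from M/M/c formula)
C(c,a) = [a^c/(c!(1−ρ))]·P₀ = [0.39489/(2·0.6858)]·0.521839
= 0.28790·0.521839 = 0.150238

Final: 0.150238


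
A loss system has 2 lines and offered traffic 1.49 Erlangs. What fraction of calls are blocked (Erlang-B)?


B(c,a) = (a^c/c!) / Σ_{k=0}^{c} a^k/k!
a^2/2! = 1.110050
Σ terms (k=0..2): 1.00000 + 1.49000 + 1.11005 = 3.600050
B = 1.110050/3.600050 = 0.308343

Final: 0.308343


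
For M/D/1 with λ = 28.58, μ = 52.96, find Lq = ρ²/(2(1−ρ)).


ρ = 28.58/52.96 = 0.5397
M/D/1: Lq = ρ²/(2(1−ρ)) = 0.2912/(2·0.4603) = 0.31631

Final: 0.31631


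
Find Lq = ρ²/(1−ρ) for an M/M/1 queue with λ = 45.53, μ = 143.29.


ρ = 45.53/143.29 = 0.3177
Lq = ρ²/(1−ρ) = 0.1010/0.6823 = 0.1480

Final: 0.1480


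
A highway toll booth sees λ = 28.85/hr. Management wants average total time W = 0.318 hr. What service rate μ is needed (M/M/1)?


W = 1/(μ−λ) ⇒ μ − λ = 1/W = 1/0.318 = 3.1447
μ = λ + 1/W = 28.85 + 3.1447 = 31.9947 per hr

Final: 31.9947 /hr


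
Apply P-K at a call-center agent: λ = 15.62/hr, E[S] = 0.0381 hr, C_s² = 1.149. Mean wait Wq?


ρ = λ·E[S] = 15.62·0.0381 = 0.5951
E[S²] = E[S]²(1+C_s²) = 0.0381²·(1+1.149) = 0.003120
Wq = λ·E[S²]/(2(1−ρ)) = 15.62·0.003120/(2·0.4049) = 0.06017 hr

Final: 0.06017 hr


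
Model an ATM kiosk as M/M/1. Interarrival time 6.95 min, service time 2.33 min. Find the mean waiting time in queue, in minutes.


λ = 60/6.95 = 8.6331 /hr
μ = 60/2.33 = 25.7511 /hr
ρ = λ/μ = 8.6331/25.7511 = 0.3353
Wq = ρ/(μ−λ) = 0.3353/(25.7511−8.6331) = 0.01958 hr
In minutes: 0.01958·60 = 1.175 min

Final: 1.175 min


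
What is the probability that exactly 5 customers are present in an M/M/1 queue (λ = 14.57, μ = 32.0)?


ρ = 14.57/32.0 = 0.4553
P_n = (1−ρ)·ρ^n = (1 − 0.4553)·0.4553^5 = 0.5447·0.019568 = 0.010658

Final: 0.010658


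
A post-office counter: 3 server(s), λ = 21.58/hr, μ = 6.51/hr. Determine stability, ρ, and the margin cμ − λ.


Total capacity cμ = 3·6.51 = 19.53/hr
ρ = λ/(cμ) = 21.58/19.53 = 1.1050
Stable ⇔ ρ < 1: NO
Spare capacity = cμ − λ = 19.53 − 21.58 = -2.05/hr

Final: ρ = 1.1050; unstable; margin = -2.05/hr


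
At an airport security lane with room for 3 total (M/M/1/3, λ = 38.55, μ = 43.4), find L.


ρ = 38.55/43.4 = 0.8882
L = ρ[1 − (K+1)ρ^K + Kρ^(K+1)] / [(1−ρ)(1−ρ^(K+1))]
Numerator: 0.8882·(1 − 4·0.700816 + 3·0.622499) = 0.057055
Denominator: (0.1118)·(0.377501) = 0.042186
L = 0.057055/0.042186 = 1.3525

Final: 1.3525


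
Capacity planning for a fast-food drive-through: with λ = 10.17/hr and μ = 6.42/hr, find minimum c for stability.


Stability requires cμ > λ ⇔ c > λ/μ.
λ/μ = 10.17/6.42 = 1.5841
Minimum integer c = ⌊1.5841⌋ + 1 = 2
Check: 2·6.42 = 12.84 > 10.17, while 1·6.42 = 6.42 ≤ 10.17

Final: 2 servers
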